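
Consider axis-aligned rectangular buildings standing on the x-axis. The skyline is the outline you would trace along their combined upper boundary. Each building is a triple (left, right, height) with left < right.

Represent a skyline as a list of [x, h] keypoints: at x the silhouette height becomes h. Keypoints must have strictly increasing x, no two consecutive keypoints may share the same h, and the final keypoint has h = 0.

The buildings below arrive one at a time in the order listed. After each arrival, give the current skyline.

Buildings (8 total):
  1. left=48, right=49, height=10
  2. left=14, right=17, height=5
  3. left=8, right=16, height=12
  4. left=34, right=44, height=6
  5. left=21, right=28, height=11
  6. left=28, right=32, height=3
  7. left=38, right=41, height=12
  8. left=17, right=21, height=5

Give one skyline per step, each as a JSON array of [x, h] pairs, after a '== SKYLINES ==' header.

== SKYLINES ==
[[48,10],[49,0]]
[[14,5],[17,0],[48,10],[49,0]]
[[8,12],[16,5],[17,0],[48,10],[49,0]]
[[8,12],[16,5],[17,0],[34,6],[44,0],[48,10],[49,0]]
[[8,12],[16,5],[17,0],[21,11],[28,0],[34,6],[44,0],[48,10],[49,0]]
[[8,12],[16,5],[17,0],[21,11],[28,3],[32,0],[34,6],[44,0],[48,10],[49,0]]
[[8,12],[16,5],[17,0],[21,11],[28,3],[32,0],[34,6],[38,12],[41,6],[44,0],[48,10],[49,0]]
[[8,12],[16,5],[21,11],[28,3],[32,0],[34,6],[38,12],[41,6],[44,0],[48,10],[49,0]]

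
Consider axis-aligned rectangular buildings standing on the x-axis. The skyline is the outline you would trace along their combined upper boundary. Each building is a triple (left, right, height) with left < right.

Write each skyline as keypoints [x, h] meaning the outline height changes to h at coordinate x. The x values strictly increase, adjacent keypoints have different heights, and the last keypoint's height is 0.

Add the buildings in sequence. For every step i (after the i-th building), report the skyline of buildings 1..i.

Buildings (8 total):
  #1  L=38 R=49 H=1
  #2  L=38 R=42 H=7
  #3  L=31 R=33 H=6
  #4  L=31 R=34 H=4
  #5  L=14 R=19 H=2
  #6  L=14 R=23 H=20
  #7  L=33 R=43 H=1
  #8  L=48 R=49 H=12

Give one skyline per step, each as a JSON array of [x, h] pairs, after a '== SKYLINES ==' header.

== SKYLINES ==
[[38,1],[49,0]]
[[38,7],[42,1],[49,0]]
[[31,6],[33,0],[38,7],[42,1],[49,0]]
[[31,6],[33,4],[34,0],[38,7],[42,1],[49,0]]
[[14,2],[19,0],[31,6],[33,4],[34,0],[38,7],[42,1],[49,0]]
[[14,20],[23,0],[31,6],[33,4],[34,0],[38,7],[42,1],[49,0]]
[[14,20],[23,0],[31,6],[33,4],[34,1],[38,7],[42,1],[49,0]]
[[14,20],[23,0],[31,6],[33,4],[34,1],[38,7],[42,1],[48,12],[49,0]]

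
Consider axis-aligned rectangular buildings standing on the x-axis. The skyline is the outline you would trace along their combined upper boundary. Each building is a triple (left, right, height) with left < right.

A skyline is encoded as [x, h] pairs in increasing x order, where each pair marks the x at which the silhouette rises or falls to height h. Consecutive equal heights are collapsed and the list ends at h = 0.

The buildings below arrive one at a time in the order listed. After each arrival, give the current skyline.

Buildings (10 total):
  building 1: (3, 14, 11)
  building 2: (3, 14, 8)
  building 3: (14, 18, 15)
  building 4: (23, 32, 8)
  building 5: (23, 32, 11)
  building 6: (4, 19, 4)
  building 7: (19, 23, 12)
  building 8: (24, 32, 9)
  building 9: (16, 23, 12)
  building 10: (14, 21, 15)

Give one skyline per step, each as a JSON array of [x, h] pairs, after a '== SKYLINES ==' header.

== SKYLINES ==
[[3,11],[14,0]]
[[3,11],[14,0]]
[[3,11],[14,15],[18,0]]
[[3,11],[14,15],[18,0],[23,8],[32,0]]
[[3,11],[14,15],[18,0],[23,11],[32,0]]
[[3,11],[14,15],[18,4],[19,0],[23,11],[32,0]]
[[3,11],[14,15],[18,4],[19,12],[23,11],[32,0]]
[[3,11],[14,15],[18,4],[19,12],[23,11],[32,0]]
[[3,11],[14,15],[18,12],[23,11],[32,0]]
[[3,11],[14,15],[21,12],[23,11],[32,0]]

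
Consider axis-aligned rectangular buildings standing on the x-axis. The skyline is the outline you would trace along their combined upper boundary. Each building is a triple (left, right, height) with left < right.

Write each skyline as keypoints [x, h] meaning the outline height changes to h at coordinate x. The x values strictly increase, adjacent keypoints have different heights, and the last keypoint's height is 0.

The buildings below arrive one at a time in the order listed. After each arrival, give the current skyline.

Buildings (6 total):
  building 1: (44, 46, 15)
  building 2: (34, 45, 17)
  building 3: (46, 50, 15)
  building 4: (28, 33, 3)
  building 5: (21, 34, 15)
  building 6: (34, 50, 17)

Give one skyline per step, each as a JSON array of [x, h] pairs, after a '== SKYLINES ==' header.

== SKYLINES ==
[[44,15],[46,0]]
[[34,17],[45,15],[46,0]]
[[34,17],[45,15],[50,0]]
[[28,3],[33,0],[34,17],[45,15],[50,0]]
[[21,15],[34,17],[45,15],[50,0]]
[[21,15],[34,17],[50,0]]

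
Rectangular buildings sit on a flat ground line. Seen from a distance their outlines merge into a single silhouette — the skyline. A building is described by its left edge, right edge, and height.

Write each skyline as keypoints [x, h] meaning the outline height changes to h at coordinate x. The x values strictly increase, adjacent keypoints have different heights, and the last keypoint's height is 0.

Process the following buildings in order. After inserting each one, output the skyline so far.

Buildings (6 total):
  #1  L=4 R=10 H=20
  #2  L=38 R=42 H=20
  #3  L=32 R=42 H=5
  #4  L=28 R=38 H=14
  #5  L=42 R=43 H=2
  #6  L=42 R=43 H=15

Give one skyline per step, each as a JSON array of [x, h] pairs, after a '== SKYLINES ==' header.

== SKYLINES ==
[[4,20],[10,0]]
[[4,20],[10,0],[38,20],[42,0]]
[[4,20],[10,0],[32,5],[38,20],[42,0]]
[[4,20],[10,0],[28,14],[38,20],[42,0]]
[[4,20],[10,0],[28,14],[38,20],[42,2],[43,0]]
[[4,20],[10,0],[28,14],[38,20],[42,15],[43,0]]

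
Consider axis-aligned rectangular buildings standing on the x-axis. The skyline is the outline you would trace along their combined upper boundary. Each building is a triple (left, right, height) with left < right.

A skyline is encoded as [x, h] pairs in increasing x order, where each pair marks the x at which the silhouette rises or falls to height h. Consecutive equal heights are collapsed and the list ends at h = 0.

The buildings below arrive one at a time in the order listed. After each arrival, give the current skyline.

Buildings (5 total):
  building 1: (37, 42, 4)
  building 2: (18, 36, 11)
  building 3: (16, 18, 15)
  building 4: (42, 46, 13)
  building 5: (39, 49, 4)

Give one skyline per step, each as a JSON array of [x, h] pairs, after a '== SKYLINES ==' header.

== SKYLINES ==
[[37,4],[42,0]]
[[18,11],[36,0],[37,4],[42,0]]
[[16,15],[18,11],[36,0],[37,4],[42,0]]
[[16,15],[18,11],[36,0],[37,4],[42,13],[46,0]]
[[16,15],[18,11],[36,0],[37,4],[42,13],[46,4],[49,0]]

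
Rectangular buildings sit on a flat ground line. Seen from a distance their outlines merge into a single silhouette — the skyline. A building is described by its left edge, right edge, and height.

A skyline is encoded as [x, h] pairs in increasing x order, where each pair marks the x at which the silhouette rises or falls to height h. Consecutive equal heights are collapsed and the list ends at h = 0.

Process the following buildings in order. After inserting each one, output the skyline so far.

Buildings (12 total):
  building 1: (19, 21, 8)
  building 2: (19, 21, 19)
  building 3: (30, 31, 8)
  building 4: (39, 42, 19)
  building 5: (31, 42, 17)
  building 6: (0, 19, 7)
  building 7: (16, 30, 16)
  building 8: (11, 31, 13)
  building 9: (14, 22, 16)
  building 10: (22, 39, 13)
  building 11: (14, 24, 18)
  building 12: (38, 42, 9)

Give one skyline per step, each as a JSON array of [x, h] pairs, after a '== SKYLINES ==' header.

== SKYLINES ==
[[19,8],[21,0]]
[[19,19],[21,0]]
[[19,19],[21,0],[30,8],[31,0]]
[[19,19],[21,0],[30,8],[31,0],[39,19],[42,0]]
[[19,19],[21,0],[30,8],[31,17],[39,19],[42,0]]
[[0,7],[19,19],[21,0],[30,8],[31,17],[39,19],[42,0]]
[[0,7],[16,16],[19,19],[21,16],[30,8],[31,17],[39,19],[42,0]]
[[0,7],[11,13],[16,16],[19,19],[21,16],[30,13],[31,17],[39,19],[42,0]]
[[0,7],[11,13],[14,16],[19,19],[21,16],[30,13],[31,17],[39,19],[42,0]]
[[0,7],[11,13],[14,16],[19,19],[21,16],[30,13],[31,17],[39,19],[42,0]]
[[0,7],[11,13],[14,18],[19,19],[21,18],[24,16],[30,13],[31,17],[39,19],[42,0]]
[[0,7],[11,13],[14,18],[19,19],[21,18],[24,16],[30,13],[31,17],[39,19],[42,0]]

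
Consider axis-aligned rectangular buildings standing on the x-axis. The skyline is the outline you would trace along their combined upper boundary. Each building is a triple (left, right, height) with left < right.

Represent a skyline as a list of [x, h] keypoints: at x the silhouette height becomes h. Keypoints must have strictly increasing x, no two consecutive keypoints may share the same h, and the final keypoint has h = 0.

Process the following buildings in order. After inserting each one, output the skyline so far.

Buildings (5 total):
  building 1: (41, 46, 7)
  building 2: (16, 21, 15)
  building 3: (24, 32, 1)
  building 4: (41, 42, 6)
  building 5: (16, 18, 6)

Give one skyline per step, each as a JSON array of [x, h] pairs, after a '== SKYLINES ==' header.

== SKYLINES ==
[[41,7],[46,0]]
[[16,15],[21,0],[41,7],[46,0]]
[[16,15],[21,0],[24,1],[32,0],[41,7],[46,0]]
[[16,15],[21,0],[24,1],[32,0],[41,7],[46,0]]
[[16,15],[21,0],[24,1],[32,0],[41,7],[46,0]]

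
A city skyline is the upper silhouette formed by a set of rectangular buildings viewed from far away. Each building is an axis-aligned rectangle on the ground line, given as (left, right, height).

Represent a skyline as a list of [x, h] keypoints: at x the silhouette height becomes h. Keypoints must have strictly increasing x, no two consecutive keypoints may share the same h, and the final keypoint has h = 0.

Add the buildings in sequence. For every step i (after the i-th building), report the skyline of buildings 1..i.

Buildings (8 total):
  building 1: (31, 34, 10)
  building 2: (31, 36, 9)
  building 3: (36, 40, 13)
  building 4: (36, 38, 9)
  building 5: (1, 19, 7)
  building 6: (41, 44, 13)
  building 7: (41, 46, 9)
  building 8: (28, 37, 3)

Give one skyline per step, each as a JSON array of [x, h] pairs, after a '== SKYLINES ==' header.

== SKYLINES ==
[[31,10],[34,0]]
[[31,10],[34,9],[36,0]]
[[31,10],[34,9],[36,13],[40,0]]
[[31,10],[34,9],[36,13],[40,0]]
[[1,7],[19,0],[31,10],[34,9],[36,13],[40,0]]
[[1,7],[19,0],[31,10],[34,9],[36,13],[40,0],[41,13],[44,0]]
[[1,7],[19,0],[31,10],[34,9],[36,13],[40,0],[41,13],[44,9],[46,0]]
[[1,7],[19,0],[28,3],[31,10],[34,9],[36,13],[40,0],[41,13],[44,9],[46,0]]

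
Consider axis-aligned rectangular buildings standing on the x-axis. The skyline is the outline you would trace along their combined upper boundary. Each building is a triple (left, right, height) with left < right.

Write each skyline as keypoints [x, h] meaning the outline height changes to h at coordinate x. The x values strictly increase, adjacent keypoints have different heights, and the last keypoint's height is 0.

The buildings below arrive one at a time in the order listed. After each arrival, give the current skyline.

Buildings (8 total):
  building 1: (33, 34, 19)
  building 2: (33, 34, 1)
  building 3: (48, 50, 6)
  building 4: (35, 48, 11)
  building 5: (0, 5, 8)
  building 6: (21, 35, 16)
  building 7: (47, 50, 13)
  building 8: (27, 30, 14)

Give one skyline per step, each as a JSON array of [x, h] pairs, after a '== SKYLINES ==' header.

== SKYLINES ==
[[33,19],[34,0]]
[[33,19],[34,0]]
[[33,19],[34,0],[48,6],[50,0]]
[[33,19],[34,0],[35,11],[48,6],[50,0]]
[[0,8],[5,0],[33,19],[34,0],[35,11],[48,6],[50,0]]
[[0,8],[5,0],[21,16],[33,19],[34,16],[35,11],[48,6],[50,0]]
[[0,8],[5,0],[21,16],[33,19],[34,16],[35,11],[47,13],[50,0]]
[[0,8],[5,0],[21,16],[33,19],[34,16],[35,11],[47,13],[50,0]]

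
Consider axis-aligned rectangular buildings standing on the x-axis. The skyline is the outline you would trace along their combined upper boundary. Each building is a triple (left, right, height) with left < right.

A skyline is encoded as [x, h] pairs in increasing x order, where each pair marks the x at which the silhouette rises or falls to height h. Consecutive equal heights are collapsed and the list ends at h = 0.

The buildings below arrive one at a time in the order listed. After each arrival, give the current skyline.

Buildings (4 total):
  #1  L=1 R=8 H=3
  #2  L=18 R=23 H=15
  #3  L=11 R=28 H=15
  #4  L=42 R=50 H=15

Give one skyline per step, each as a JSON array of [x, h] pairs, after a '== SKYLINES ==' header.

== SKYLINES ==
[[1,3],[8,0]]
[[1,3],[8,0],[18,15],[23,0]]
[[1,3],[8,0],[11,15],[28,0]]
[[1,3],[8,0],[11,15],[28,0],[42,15],[50,0]]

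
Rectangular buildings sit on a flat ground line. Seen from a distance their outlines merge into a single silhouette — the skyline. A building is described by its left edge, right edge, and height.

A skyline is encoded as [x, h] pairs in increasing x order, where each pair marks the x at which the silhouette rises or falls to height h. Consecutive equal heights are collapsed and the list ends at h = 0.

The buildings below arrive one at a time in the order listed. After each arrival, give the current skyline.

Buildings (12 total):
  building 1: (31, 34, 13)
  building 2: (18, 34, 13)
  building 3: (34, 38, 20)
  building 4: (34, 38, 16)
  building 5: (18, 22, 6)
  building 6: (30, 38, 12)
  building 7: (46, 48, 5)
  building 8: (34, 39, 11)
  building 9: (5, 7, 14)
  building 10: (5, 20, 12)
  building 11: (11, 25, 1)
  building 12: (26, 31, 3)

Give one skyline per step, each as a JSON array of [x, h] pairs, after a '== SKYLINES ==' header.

== SKYLINES ==
[[31,13],[34,0]]
[[18,13],[34,0]]
[[18,13],[34,20],[38,0]]
[[18,13],[34,20],[38,0]]
[[18,13],[34,20],[38,0]]
[[18,13],[34,20],[38,0]]
[[18,13],[34,20],[38,0],[46,5],[48,0]]
[[18,13],[34,20],[38,11],[39,0],[46,5],[48,0]]
[[5,14],[7,0],[18,13],[34,20],[38,11],[39,0],[46,5],[48,0]]
[[5,14],[7,12],[18,13],[34,20],[38,11],[39,0],[46,5],[48,0]]
[[5,14],[7,12],[18,13],[34,20],[38,11],[39,0],[46,5],[48,0]]
[[5,14],[7,12],[18,13],[34,20],[38,11],[39,0],[46,5],[48,0]]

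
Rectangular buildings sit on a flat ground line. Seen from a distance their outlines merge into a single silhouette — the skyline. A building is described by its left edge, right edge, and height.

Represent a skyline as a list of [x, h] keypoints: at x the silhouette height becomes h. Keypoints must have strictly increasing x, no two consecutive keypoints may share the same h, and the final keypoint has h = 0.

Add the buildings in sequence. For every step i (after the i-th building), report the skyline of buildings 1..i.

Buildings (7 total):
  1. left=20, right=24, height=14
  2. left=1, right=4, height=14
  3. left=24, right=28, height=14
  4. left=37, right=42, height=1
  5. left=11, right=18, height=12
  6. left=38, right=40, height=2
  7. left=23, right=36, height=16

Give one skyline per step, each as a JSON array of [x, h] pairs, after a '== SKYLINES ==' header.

== SKYLINES ==
[[20,14],[24,0]]
[[1,14],[4,0],[20,14],[24,0]]
[[1,14],[4,0],[20,14],[28,0]]
[[1,14],[4,0],[20,14],[28,0],[37,1],[42,0]]
[[1,14],[4,0],[11,12],[18,0],[20,14],[28,0],[37,1],[42,0]]
[[1,14],[4,0],[11,12],[18,0],[20,14],[28,0],[37,1],[38,2],[40,1],[42,0]]
[[1,14],[4,0],[11,12],[18,0],[20,14],[23,16],[36,0],[37,1],[38,2],[40,1],[42,0]]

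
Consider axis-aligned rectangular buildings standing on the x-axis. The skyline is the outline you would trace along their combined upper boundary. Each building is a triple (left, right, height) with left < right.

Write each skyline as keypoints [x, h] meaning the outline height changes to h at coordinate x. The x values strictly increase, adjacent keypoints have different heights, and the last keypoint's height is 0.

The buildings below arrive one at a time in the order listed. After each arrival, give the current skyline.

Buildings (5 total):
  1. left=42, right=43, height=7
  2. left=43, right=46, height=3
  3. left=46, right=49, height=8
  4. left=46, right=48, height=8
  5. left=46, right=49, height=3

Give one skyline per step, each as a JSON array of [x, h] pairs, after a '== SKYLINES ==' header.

== SKYLINES ==
[[42,7],[43,0]]
[[42,7],[43,3],[46,0]]
[[42,7],[43,3],[46,8],[49,0]]
[[42,7],[43,3],[46,8],[49,0]]
[[42,7],[43,3],[46,8],[49,0]]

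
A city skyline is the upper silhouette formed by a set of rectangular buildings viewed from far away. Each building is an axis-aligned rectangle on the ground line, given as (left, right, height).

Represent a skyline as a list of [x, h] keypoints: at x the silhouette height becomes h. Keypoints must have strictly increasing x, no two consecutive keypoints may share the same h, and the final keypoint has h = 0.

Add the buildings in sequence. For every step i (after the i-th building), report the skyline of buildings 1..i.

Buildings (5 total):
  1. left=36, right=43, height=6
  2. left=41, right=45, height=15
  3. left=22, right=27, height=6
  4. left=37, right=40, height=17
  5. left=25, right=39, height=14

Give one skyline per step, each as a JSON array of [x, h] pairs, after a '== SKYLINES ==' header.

== SKYLINES ==
[[36,6],[43,0]]
[[36,6],[41,15],[45,0]]
[[22,6],[27,0],[36,6],[41,15],[45,0]]
[[22,6],[27,0],[36,6],[37,17],[40,6],[41,15],[45,0]]
[[22,6],[25,14],[37,17],[40,6],[41,15],[45,0]]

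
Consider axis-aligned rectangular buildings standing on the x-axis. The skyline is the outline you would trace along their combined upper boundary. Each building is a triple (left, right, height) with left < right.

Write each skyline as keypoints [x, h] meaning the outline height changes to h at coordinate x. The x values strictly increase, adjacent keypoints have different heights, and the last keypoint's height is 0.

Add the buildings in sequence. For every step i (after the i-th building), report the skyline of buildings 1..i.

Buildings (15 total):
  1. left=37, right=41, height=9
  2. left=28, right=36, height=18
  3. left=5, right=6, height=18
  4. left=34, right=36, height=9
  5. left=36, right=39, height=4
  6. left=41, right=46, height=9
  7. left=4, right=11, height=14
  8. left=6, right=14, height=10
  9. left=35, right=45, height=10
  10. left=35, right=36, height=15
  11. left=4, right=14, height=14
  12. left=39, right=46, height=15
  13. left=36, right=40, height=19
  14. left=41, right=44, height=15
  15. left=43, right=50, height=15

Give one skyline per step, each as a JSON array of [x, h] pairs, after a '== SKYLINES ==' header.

== SKYLINES ==
[[37,9],[41,0]]
[[28,18],[36,0],[37,9],[41,0]]
[[5,18],[6,0],[28,18],[36,0],[37,9],[41,0]]
[[5,18],[6,0],[28,18],[36,0],[37,9],[41,0]]
[[5,18],[6,0],[28,18],[36,4],[37,9],[41,0]]
[[5,18],[6,0],[28,18],[36,4],[37,9],[46,0]]
[[4,14],[5,18],[6,14],[11,0],[28,18],[36,4],[37,9],[46,0]]
[[4,14],[5,18],[6,14],[11,10],[14,0],[28,18],[36,4],[37,9],[46,0]]
[[4,14],[5,18],[6,14],[11,10],[14,0],[28,18],[36,10],[45,9],[46,0]]
[[4,14],[5,18],[6,14],[11,10],[14,0],[28,18],[36,10],[45,9],[46,0]]
[[4,14],[5,18],[6,14],[14,0],[28,18],[36,10],[45,9],[46,0]]
[[4,14],[5,18],[6,14],[14,0],[28,18],[36,10],[39,15],[46,0]]
[[4,14],[5,18],[6,14],[14,0],[28,18],[36,19],[40,15],[46,0]]
[[4,14],[5,18],[6,14],[14,0],[28,18],[36,19],[40,15],[46,0]]
[[4,14],[5,18],[6,14],[14,0],[28,18],[36,19],[40,15],[50,0]]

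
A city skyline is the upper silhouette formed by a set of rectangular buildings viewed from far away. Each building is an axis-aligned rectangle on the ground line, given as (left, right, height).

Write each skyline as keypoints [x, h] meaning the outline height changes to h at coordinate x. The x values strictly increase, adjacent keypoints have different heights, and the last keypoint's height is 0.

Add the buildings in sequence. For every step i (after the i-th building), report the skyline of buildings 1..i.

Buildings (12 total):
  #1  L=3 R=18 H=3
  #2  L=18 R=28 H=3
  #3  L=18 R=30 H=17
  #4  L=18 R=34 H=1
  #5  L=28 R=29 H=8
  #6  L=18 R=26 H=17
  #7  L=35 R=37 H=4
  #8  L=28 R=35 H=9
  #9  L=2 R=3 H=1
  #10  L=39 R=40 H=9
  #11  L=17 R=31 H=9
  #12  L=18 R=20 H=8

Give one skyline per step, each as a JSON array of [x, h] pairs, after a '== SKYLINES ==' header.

== SKYLINES ==
[[3,3],[18,0]]
[[3,3],[28,0]]
[[3,3],[18,17],[30,0]]
[[3,3],[18,17],[30,1],[34,0]]
[[3,3],[18,17],[30,1],[34,0]]
[[3,3],[18,17],[30,1],[34,0]]
[[3,3],[18,17],[30,1],[34,0],[35,4],[37,0]]
[[3,3],[18,17],[30,9],[35,4],[37,0]]
[[2,1],[3,3],[18,17],[30,9],[35,4],[37,0]]
[[2,1],[3,3],[18,17],[30,9],[35,4],[37,0],[39,9],[40,0]]
[[2,1],[3,3],[17,9],[18,17],[30,9],[35,4],[37,0],[39,9],[40,0]]
[[2,1],[3,3],[17,9],[18,17],[30,9],[35,4],[37,0],[39,9],[40,0]]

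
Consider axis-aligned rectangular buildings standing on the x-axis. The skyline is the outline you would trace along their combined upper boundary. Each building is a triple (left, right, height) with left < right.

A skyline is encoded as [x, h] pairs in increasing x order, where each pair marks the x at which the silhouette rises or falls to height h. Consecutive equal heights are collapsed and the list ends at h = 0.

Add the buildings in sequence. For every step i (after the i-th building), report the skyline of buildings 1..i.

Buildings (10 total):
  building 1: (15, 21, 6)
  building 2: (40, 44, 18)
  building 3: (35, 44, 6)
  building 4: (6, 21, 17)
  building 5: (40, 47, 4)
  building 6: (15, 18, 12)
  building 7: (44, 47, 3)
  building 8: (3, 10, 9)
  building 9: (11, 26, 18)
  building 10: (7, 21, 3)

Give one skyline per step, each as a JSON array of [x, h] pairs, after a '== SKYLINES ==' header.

== SKYLINES ==
[[15,6],[21,0]]
[[15,6],[21,0],[40,18],[44,0]]
[[15,6],[21,0],[35,6],[40,18],[44,0]]
[[6,17],[21,0],[35,6],[40,18],[44,0]]
[[6,17],[21,0],[35,6],[40,18],[44,4],[47,0]]
[[6,17],[21,0],[35,6],[40,18],[44,4],[47,0]]
[[6,17],[21,0],[35,6],[40,18],[44,4],[47,0]]
[[3,9],[6,17],[21,0],[35,6],[40,18],[44,4],[47,0]]
[[3,9],[6,17],[11,18],[26,0],[35,6],[40,18],[44,4],[47,0]]
[[3,9],[6,17],[11,18],[26,0],[35,6],[40,18],[44,4],[47,0]]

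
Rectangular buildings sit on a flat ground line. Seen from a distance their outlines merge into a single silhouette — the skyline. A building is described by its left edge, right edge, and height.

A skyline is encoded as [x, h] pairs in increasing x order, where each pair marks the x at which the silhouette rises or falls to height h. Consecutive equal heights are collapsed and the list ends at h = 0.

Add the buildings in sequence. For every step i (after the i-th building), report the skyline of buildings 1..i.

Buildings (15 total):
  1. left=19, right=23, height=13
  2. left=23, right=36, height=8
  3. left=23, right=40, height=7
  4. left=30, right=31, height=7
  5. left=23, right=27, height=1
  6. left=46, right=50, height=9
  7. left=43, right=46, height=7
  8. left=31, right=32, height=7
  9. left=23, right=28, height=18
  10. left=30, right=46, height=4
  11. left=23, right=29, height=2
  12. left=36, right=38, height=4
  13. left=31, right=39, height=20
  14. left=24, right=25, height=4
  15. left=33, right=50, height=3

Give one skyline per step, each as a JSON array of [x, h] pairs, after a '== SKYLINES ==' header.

== SKYLINES ==
[[19,13],[23,0]]
[[19,13],[23,8],[36,0]]
[[19,13],[23,8],[36,7],[40,0]]
[[19,13],[23,8],[36,7],[40,0]]
[[19,13],[23,8],[36,7],[40,0]]
[[19,13],[23,8],[36,7],[40,0],[46,9],[50,0]]
[[19,13],[23,8],[36,7],[40,0],[43,7],[46,9],[50,0]]
[[19,13],[23,8],[36,7],[40,0],[43,7],[46,9],[50,0]]
[[19,13],[23,18],[28,8],[36,7],[40,0],[43,7],[46,9],[50,0]]
[[19,13],[23,18],[28,8],[36,7],[40,4],[43,7],[46,9],[50,0]]
[[19,13],[23,18],[28,8],[36,7],[40,4],[43,7],[46,9],[50,0]]
[[19,13],[23,18],[28,8],[36,7],[40,4],[43,7],[46,9],[50,0]]
[[19,13],[23,18],[28,8],[31,20],[39,7],[40,4],[43,7],[46,9],[50,0]]
[[19,13],[23,18],[28,8],[31,20],[39,7],[40,4],[43,7],[46,9],[50,0]]
[[19,13],[23,18],[28,8],[31,20],[39,7],[40,4],[43,7],[46,9],[50,0]]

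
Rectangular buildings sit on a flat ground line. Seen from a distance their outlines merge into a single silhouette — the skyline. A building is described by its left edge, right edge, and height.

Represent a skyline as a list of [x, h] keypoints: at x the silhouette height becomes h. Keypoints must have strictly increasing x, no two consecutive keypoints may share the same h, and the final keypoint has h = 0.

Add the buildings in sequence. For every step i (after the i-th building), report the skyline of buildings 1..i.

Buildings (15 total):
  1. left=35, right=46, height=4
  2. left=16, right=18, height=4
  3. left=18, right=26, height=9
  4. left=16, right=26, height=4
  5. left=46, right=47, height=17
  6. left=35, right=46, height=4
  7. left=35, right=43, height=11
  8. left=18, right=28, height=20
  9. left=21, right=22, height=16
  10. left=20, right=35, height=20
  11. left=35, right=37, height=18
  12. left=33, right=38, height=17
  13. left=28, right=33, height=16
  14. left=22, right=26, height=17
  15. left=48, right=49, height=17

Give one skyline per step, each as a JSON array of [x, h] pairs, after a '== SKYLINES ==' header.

== SKYLINES ==
[[35,4],[46,0]]
[[16,4],[18,0],[35,4],[46,0]]
[[16,4],[18,9],[26,0],[35,4],[46,0]]
[[16,4],[18,9],[26,0],[35,4],[46,0]]
[[16,4],[18,9],[26,0],[35,4],[46,17],[47,0]]
[[16,4],[18,9],[26,0],[35,4],[46,17],[47,0]]
[[16,4],[18,9],[26,0],[35,11],[43,4],[46,17],[47,0]]
[[16,4],[18,20],[28,0],[35,11],[43,4],[46,17],[47,0]]
[[16,4],[18,20],[28,0],[35,11],[43,4],[46,17],[47,0]]
[[16,4],[18,20],[35,11],[43,4],[46,17],[47,0]]
[[16,4],[18,20],[35,18],[37,11],[43,4],[46,17],[47,0]]
[[16,4],[18,20],[35,18],[37,17],[38,11],[43,4],[46,17],[47,0]]
[[16,4],[18,20],[35,18],[37,17],[38,11],[43,4],[46,17],[47,0]]
[[16,4],[18,20],[35,18],[37,17],[38,11],[43,4],[46,17],[47,0]]
[[16,4],[18,20],[35,18],[37,17],[38,11],[43,4],[46,17],[47,0],[48,17],[49,0]]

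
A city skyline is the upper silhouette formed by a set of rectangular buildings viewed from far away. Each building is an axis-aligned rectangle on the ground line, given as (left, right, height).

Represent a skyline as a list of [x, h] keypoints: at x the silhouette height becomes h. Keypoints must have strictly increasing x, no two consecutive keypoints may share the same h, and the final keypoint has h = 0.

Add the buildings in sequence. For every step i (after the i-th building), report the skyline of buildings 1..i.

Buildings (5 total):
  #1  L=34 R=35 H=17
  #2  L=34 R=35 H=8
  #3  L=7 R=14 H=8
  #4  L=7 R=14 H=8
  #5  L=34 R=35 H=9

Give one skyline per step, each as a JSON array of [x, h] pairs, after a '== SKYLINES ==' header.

== SKYLINES ==
[[34,17],[35,0]]
[[34,17],[35,0]]
[[7,8],[14,0],[34,17],[35,0]]
[[7,8],[14,0],[34,17],[35,0]]
[[7,8],[14,0],[34,17],[35,0]]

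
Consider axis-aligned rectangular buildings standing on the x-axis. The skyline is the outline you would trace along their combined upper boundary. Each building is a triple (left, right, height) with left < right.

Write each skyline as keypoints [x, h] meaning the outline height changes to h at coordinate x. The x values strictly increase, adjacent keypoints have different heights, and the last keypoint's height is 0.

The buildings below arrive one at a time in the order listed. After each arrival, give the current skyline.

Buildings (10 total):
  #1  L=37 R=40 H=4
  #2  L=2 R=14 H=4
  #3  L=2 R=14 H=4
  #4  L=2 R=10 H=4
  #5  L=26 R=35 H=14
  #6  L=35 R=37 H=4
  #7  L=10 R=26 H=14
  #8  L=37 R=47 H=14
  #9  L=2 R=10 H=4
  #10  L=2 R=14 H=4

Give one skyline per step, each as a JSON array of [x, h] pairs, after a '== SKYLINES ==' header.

== SKYLINES ==
[[37,4],[40,0]]
[[2,4],[14,0],[37,4],[40,0]]
[[2,4],[14,0],[37,4],[40,0]]
[[2,4],[14,0],[37,4],[40,0]]
[[2,4],[14,0],[26,14],[35,0],[37,4],[40,0]]
[[2,4],[14,0],[26,14],[35,4],[40,0]]
[[2,4],[10,14],[35,4],[40,0]]
[[2,4],[10,14],[35,4],[37,14],[47,0]]
[[2,4],[10,14],[35,4],[37,14],[47,0]]
[[2,4],[10,14],[35,4],[37,14],[47,0]]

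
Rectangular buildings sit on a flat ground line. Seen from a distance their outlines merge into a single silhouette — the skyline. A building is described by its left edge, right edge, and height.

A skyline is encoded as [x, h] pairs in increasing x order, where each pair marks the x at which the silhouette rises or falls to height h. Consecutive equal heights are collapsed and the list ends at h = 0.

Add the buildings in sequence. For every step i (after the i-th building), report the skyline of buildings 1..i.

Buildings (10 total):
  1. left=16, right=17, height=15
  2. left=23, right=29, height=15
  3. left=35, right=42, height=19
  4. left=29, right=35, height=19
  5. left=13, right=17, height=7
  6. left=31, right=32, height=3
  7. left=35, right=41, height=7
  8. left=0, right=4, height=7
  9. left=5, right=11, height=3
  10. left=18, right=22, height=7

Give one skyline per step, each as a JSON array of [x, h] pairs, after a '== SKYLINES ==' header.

== SKYLINES ==
[[16,15],[17,0]]
[[16,15],[17,0],[23,15],[29,0]]
[[16,15],[17,0],[23,15],[29,0],[35,19],[42,0]]
[[16,15],[17,0],[23,15],[29,19],[42,0]]
[[13,7],[16,15],[17,0],[23,15],[29,19],[42,0]]
[[13,7],[16,15],[17,0],[23,15],[29,19],[42,0]]
[[13,7],[16,15],[17,0],[23,15],[29,19],[42,0]]
[[0,7],[4,0],[13,7],[16,15],[17,0],[23,15],[29,19],[42,0]]
[[0,7],[4,0],[5,3],[11,0],[13,7],[16,15],[17,0],[23,15],[29,19],[42,0]]
[[0,7],[4,0],[5,3],[11,0],[13,7],[16,15],[17,0],[18,7],[22,0],[23,15],[29,19],[42,0]]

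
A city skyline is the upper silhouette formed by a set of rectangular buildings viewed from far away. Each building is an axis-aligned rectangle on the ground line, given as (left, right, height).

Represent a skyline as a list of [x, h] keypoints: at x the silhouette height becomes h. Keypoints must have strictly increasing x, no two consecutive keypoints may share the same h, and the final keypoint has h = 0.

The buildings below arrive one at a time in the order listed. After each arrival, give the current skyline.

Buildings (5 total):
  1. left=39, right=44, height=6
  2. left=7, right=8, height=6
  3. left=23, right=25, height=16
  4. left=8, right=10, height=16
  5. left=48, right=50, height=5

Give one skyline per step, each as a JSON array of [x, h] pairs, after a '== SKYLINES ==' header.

== SKYLINES ==
[[39,6],[44,0]]
[[7,6],[8,0],[39,6],[44,0]]
[[7,6],[8,0],[23,16],[25,0],[39,6],[44,0]]
[[7,6],[8,16],[10,0],[23,16],[25,0],[39,6],[44,0]]
[[7,6],[8,16],[10,0],[23,16],[25,0],[39,6],[44,0],[48,5],[50,0]]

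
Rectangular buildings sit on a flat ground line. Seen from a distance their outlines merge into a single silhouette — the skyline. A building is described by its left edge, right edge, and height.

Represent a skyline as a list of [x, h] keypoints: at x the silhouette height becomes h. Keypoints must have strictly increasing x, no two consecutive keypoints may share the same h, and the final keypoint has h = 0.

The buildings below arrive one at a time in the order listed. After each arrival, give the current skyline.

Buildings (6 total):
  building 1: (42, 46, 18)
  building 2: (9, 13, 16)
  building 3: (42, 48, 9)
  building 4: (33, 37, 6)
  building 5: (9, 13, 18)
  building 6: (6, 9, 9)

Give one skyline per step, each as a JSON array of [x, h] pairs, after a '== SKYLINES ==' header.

== SKYLINES ==
[[42,18],[46,0]]
[[9,16],[13,0],[42,18],[46,0]]
[[9,16],[13,0],[42,18],[46,9],[48,0]]
[[9,16],[13,0],[33,6],[37,0],[42,18],[46,9],[48,0]]
[[9,18],[13,0],[33,6],[37,0],[42,18],[46,9],[48,0]]
[[6,9],[9,18],[13,0],[33,6],[37,0],[42,18],[46,9],[48,0]]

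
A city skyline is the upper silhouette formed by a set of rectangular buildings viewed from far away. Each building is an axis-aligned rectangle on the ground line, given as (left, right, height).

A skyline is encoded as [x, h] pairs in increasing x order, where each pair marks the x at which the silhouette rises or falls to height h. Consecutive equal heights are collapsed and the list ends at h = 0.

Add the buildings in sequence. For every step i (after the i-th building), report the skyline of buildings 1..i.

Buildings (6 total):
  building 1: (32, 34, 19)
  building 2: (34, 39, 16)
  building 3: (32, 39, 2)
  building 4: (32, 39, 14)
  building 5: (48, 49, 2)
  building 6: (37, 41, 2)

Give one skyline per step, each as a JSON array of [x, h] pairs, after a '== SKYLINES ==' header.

== SKYLINES ==
[[32,19],[34,0]]
[[32,19],[34,16],[39,0]]
[[32,19],[34,16],[39,0]]
[[32,19],[34,16],[39,0]]
[[32,19],[34,16],[39,0],[48,2],[49,0]]
[[32,19],[34,16],[39,2],[41,0],[48,2],[49,0]]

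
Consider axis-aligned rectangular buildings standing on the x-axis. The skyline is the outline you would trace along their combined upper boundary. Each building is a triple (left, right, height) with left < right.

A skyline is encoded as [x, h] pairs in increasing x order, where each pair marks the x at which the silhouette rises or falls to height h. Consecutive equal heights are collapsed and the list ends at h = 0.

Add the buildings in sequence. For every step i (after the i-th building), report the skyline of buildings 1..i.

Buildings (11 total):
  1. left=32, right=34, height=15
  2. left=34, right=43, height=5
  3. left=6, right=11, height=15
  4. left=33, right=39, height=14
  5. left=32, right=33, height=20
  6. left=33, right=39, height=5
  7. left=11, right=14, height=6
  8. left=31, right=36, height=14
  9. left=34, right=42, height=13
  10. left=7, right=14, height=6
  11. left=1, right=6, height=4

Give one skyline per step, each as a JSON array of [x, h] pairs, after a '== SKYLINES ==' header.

== SKYLINES ==
[[32,15],[34,0]]
[[32,15],[34,5],[43,0]]
[[6,15],[11,0],[32,15],[34,5],[43,0]]
[[6,15],[11,0],[32,15],[34,14],[39,5],[43,0]]
[[6,15],[11,0],[32,20],[33,15],[34,14],[39,5],[43,0]]
[[6,15],[11,0],[32,20],[33,15],[34,14],[39,5],[43,0]]
[[6,15],[11,6],[14,0],[32,20],[33,15],[34,14],[39,5],[43,0]]
[[6,15],[11,6],[14,0],[31,14],[32,20],[33,15],[34,14],[39,5],[43,0]]
[[6,15],[11,6],[14,0],[31,14],[32,20],[33,15],[34,14],[39,13],[42,5],[43,0]]
[[6,15],[11,6],[14,0],[31,14],[32,20],[33,15],[34,14],[39,13],[42,5],[43,0]]
[[1,4],[6,15],[11,6],[14,0],[31,14],[32,20],[33,15],[34,14],[39,13],[42,5],[43,0]]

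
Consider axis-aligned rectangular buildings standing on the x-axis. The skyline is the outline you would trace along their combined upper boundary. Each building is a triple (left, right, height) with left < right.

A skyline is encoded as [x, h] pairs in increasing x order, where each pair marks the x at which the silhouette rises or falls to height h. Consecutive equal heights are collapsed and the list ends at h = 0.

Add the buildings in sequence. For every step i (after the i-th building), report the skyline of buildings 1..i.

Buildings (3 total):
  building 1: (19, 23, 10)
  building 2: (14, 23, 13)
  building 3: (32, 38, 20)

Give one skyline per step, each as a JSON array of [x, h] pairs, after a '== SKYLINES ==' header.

== SKYLINES ==
[[19,10],[23,0]]
[[14,13],[23,0]]
[[14,13],[23,0],[32,20],[38,0]]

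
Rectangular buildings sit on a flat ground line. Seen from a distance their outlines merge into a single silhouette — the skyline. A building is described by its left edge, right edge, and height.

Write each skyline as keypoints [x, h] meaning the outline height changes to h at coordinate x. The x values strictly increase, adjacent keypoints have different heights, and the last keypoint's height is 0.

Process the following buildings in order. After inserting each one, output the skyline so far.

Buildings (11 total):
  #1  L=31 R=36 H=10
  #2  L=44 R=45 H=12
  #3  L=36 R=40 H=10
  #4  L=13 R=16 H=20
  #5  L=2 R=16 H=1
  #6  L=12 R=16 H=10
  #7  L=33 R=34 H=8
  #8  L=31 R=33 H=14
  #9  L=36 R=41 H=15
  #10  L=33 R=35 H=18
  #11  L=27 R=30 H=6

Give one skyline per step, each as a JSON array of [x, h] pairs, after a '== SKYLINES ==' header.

== SKYLINES ==
[[31,10],[36,0]]
[[31,10],[36,0],[44,12],[45,0]]
[[31,10],[40,0],[44,12],[45,0]]
[[13,20],[16,0],[31,10],[40,0],[44,12],[45,0]]
[[2,1],[13,20],[16,0],[31,10],[40,0],[44,12],[45,0]]
[[2,1],[12,10],[13,20],[16,0],[31,10],[40,0],[44,12],[45,0]]
[[2,1],[12,10],[13,20],[16,0],[31,10],[40,0],[44,12],[45,0]]
[[2,1],[12,10],[13,20],[16,0],[31,14],[33,10],[40,0],[44,12],[45,0]]
[[2,1],[12,10],[13,20],[16,0],[31,14],[33,10],[36,15],[41,0],[44,12],[45,0]]
[[2,1],[12,10],[13,20],[16,0],[31,14],[33,18],[35,10],[36,15],[41,0],[44,12],[45,0]]
[[2,1],[12,10],[13,20],[16,0],[27,6],[30,0],[31,14],[33,18],[35,10],[36,15],[41,0],[44,12],[45,0]]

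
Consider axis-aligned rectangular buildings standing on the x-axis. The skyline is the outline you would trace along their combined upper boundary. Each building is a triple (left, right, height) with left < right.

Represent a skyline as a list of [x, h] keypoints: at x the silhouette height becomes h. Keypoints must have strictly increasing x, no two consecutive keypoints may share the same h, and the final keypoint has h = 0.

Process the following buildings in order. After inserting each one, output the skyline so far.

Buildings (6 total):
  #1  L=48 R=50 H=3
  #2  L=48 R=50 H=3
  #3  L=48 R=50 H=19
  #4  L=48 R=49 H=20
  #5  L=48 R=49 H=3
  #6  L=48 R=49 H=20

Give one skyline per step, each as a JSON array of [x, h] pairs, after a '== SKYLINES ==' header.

== SKYLINES ==
[[48,3],[50,0]]
[[48,3],[50,0]]
[[48,19],[50,0]]
[[48,20],[49,19],[50,0]]
[[48,20],[49,19],[50,0]]
[[48,20],[49,19],[50,0]]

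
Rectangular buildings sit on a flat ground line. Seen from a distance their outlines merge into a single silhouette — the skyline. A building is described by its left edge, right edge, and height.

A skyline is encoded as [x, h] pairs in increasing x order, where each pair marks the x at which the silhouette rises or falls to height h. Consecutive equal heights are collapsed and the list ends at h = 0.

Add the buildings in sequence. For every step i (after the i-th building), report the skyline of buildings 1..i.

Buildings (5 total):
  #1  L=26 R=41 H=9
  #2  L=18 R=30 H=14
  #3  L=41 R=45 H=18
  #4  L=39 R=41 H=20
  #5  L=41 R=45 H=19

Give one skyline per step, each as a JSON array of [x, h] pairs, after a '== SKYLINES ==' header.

== SKYLINES ==
[[26,9],[41,0]]
[[18,14],[30,9],[41,0]]
[[18,14],[30,9],[41,18],[45,0]]
[[18,14],[30,9],[39,20],[41,18],[45,0]]
[[18,14],[30,9],[39,20],[41,19],[45,0]]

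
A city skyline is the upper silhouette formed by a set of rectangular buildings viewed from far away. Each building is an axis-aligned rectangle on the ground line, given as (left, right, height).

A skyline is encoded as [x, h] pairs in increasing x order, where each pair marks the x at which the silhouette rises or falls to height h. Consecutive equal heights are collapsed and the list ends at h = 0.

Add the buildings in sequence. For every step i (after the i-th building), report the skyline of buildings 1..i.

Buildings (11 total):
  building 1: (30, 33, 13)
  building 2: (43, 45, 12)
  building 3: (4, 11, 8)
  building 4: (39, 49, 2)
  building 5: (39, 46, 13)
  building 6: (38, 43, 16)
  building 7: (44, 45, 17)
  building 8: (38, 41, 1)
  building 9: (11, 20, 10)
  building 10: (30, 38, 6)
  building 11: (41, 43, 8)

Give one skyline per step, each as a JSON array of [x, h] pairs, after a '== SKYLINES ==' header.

== SKYLINES ==
[[30,13],[33,0]]
[[30,13],[33,0],[43,12],[45,0]]
[[4,8],[11,0],[30,13],[33,0],[43,12],[45,0]]
[[4,8],[11,0],[30,13],[33,0],[39,2],[43,12],[45,2],[49,0]]
[[4,8],[11,0],[30,13],[33,0],[39,13],[46,2],[49,0]]
[[4,8],[11,0],[30,13],[33,0],[38,16],[43,13],[46,2],[49,0]]
[[4,8],[11,0],[30,13],[33,0],[38,16],[43,13],[44,17],[45,13],[46,2],[49,0]]
[[4,8],[11,0],[30,13],[33,0],[38,16],[43,13],[44,17],[45,13],[46,2],[49,0]]
[[4,8],[11,10],[20,0],[30,13],[33,0],[38,16],[43,13],[44,17],[45,13],[46,2],[49,0]]
[[4,8],[11,10],[20,0],[30,13],[33,6],[38,16],[43,13],[44,17],[45,13],[46,2],[49,0]]
[[4,8],[11,10],[20,0],[30,13],[33,6],[38,16],[43,13],[44,17],[45,13],[46,2],[49,0]]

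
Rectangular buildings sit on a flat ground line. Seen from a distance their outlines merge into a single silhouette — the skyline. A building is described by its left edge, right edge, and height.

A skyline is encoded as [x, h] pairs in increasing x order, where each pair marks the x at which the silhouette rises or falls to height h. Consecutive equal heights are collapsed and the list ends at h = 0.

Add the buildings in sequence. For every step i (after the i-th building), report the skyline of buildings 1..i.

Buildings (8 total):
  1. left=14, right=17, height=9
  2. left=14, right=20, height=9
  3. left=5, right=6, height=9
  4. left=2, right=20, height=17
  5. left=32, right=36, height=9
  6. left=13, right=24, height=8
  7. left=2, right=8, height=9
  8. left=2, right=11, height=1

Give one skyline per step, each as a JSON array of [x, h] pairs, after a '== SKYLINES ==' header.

== SKYLINES ==
[[14,9],[17,0]]
[[14,9],[20,0]]
[[5,9],[6,0],[14,9],[20,0]]
[[2,17],[20,0]]
[[2,17],[20,0],[32,9],[36,0]]
[[2,17],[20,8],[24,0],[32,9],[36,0]]
[[2,17],[20,8],[24,0],[32,9],[36,0]]
[[2,17],[20,8],[24,0],[32,9],[36,0]]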